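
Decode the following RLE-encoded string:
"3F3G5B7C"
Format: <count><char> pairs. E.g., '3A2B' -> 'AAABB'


Expanding each <count><char> pair:
  3F -> 'FFF'
  3G -> 'GGG'
  5B -> 'BBBBB'
  7C -> 'CCCCCCC'

Decoded = FFFGGGBBBBBCCCCCCC


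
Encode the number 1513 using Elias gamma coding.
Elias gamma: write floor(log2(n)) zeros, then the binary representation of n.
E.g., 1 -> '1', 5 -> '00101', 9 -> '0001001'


num_bits = floor(log2(1513)) + 1 = 11
leading_zeros = num_bits - 1 = 10
binary(1513) = 10111101001

Elias gamma(1513) = '0000000000' + '10111101001' = 000000000010111101001 (21 bits)


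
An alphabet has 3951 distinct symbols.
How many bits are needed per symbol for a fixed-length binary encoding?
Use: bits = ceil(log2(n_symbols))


log2(3951) = 11.948
Bracket: 2^11 = 2048 < 3951 <= 2^12 = 4096
So ceil(log2(3951)) = 12

bits = ceil(log2(3951)) = ceil(11.948) = 12 bits


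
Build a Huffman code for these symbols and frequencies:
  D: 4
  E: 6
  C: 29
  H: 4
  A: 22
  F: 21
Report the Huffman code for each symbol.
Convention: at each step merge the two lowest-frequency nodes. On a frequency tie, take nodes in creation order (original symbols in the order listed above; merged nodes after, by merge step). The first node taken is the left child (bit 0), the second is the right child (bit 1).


Huffman tree construction:
Step 1: Merge D(4) + H(4) = 8
Step 2: Merge E(6) + (D+H)(8) = 14
Step 3: Merge (E+(D+H))(14) + F(21) = 35
Step 4: Merge A(22) + C(29) = 51
Step 5: Merge ((E+(D+H))+F)(35) + (A+C)(51) = 86
Read each symbol's code off the tree from the root (left child = 0, right child = 1).

Codes:
  D: 0010 (length 4)
  E: 000 (length 3)
  C: 11 (length 2)
  H: 0011 (length 4)
  A: 10 (length 2)
  F: 01 (length 2)
Average code length: 194/86 = 2.2558 bits/symbol


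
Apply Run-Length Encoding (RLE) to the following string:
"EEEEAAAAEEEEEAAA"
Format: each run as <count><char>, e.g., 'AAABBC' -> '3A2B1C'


Scanning runs left to right:
  i=0: run of 'E' x 4 -> '4E'
  i=4: run of 'A' x 4 -> '4A'
  i=8: run of 'E' x 5 -> '5E'
  i=13: run of 'A' x 3 -> '3A'

RLE = 4E4A5E3A


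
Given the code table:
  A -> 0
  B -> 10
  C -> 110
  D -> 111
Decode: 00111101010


Decoding:
0 -> A
0 -> A
111 -> D
10 -> B
10 -> B
10 -> B


Result: AADBBB


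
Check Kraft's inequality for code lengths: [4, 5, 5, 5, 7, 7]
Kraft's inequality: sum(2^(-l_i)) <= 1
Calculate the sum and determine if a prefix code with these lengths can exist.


Sum = 2^(-4) + 2^(-5) + 2^(-5) + 2^(-5) + 2^(-7) + 2^(-7)
    = 0.0625 + 0.03125 + 0.03125 + 0.03125 + 0.0078125 + 0.0078125
    = 22/128 = 0.171875
Since 0.171875 <= 1, Kraft's inequality IS satisfied.
A prefix code with these lengths CAN exist.

Kraft sum = 0.171875. Satisfied.


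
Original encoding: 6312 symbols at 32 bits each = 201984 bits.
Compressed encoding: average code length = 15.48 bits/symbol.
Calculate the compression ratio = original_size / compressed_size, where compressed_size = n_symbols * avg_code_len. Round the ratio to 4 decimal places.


original_size = n_symbols * orig_bits = 6312 * 32 = 201984 bits
compressed_size = n_symbols * avg_code_len = 6312 * 15.48 = 97709.76 bits
ratio = original_size / compressed_size = 201984 / 97709.76 = 2.0672

Compression ratio = 2.0672


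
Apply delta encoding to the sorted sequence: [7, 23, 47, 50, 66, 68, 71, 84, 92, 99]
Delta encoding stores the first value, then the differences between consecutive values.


First value: 7
Deltas:
  23 - 7 = 16
  47 - 23 = 24
  50 - 47 = 3
  66 - 50 = 16
  68 - 66 = 2
  71 - 68 = 3
  84 - 71 = 13
  92 - 84 = 8
  99 - 92 = 7


Delta encoded: [7, 16, 24, 3, 16, 2, 3, 13, 8, 7]


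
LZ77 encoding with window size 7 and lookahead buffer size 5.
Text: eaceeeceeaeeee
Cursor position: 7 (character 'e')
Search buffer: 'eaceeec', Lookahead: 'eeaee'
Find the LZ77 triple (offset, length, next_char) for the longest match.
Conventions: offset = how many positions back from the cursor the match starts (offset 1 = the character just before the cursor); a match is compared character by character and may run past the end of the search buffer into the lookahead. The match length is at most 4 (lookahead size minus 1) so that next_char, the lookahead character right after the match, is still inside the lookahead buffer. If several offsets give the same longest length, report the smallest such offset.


Try each offset into the search buffer:
  offset=1 (pos 6, char 'c'): match length 0
  offset=2 (pos 5, char 'e'): match length 1
  offset=3 (pos 4, char 'e'): match length 2
  offset=4 (pos 3, char 'e'): match length 2
  offset=5 (pos 2, char 'c'): match length 0
  offset=6 (pos 1, char 'a'): match length 0
  offset=7 (pos 0, char 'e'): match length 1
Longest match has length 2, found at offsets 3, 4; take the smallest, offset 3.
next_char = character at position 7 + 2 = 9 -> 'a'

Best match: offset=3, length=2 (matching 'ee' starting at position 4)
LZ77 triple: (3, 2, 'a')


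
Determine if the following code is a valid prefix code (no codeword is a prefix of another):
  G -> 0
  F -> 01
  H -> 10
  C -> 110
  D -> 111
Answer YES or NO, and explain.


Checking each pair (does one codeword prefix another?):
  G='0' vs F='01': prefix -- VIOLATION

NO -- this is NOT a valid prefix code. G (0) is a prefix of F (01).


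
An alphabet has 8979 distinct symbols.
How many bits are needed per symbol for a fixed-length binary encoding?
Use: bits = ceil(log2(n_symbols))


log2(8979) = 13.1323
Bracket: 2^13 = 8192 < 8979 <= 2^14 = 16384
So ceil(log2(8979)) = 14

bits = ceil(log2(8979)) = ceil(13.1323) = 14 bits


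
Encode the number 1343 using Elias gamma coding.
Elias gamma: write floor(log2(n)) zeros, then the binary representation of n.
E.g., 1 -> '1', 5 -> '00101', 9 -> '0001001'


num_bits = floor(log2(1343)) + 1 = 11
leading_zeros = num_bits - 1 = 10
binary(1343) = 10100111111

Elias gamma(1343) = '0000000000' + '10100111111' = 000000000010100111111 (21 bits)


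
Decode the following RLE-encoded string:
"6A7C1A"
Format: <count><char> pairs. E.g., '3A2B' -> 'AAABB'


Expanding each <count><char> pair:
  6A -> 'AAAAAA'
  7C -> 'CCCCCCC'
  1A -> 'A'

Decoded = AAAAAACCCCCCCA


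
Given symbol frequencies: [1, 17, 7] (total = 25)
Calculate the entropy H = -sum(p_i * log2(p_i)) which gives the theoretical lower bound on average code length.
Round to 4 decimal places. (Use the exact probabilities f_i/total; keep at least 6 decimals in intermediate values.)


Per-symbol terms -p_i * log2(p_i) with p_i = f_i/25:
  p = 1/25 = 0.040000: log2(p) = -4.643856, -p*log2(p) = 0.185754
  p = 17/25 = 0.680000: log2(p) = -0.556393, -p*log2(p) = 0.378347
  p = 7/25 = 0.280000: log2(p) = -1.836501, -p*log2(p) = 0.514220
H = 0.185754 + 0.378347 + 0.514220 = 1.078321

H = 1.0783 bits/symbol


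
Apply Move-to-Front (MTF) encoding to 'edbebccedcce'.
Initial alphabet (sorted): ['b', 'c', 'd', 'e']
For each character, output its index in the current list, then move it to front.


MTF encoding:
'e': index 3 in ['b', 'c', 'd', 'e'] -> ['e', 'b', 'c', 'd']
'd': index 3 in ['e', 'b', 'c', 'd'] -> ['d', 'e', 'b', 'c']
'b': index 2 in ['d', 'e', 'b', 'c'] -> ['b', 'd', 'e', 'c']
'e': index 2 in ['b', 'd', 'e', 'c'] -> ['e', 'b', 'd', 'c']
'b': index 1 in ['e', 'b', 'd', 'c'] -> ['b', 'e', 'd', 'c']
'c': index 3 in ['b', 'e', 'd', 'c'] -> ['c', 'b', 'e', 'd']
'c': index 0 in ['c', 'b', 'e', 'd'] -> ['c', 'b', 'e', 'd']
'e': index 2 in ['c', 'b', 'e', 'd'] -> ['e', 'c', 'b', 'd']
'd': index 3 in ['e', 'c', 'b', 'd'] -> ['d', 'e', 'c', 'b']
'c': index 2 in ['d', 'e', 'c', 'b'] -> ['c', 'd', 'e', 'b']
'c': index 0 in ['c', 'd', 'e', 'b'] -> ['c', 'd', 'e', 'b']
'e': index 2 in ['c', 'd', 'e', 'b'] -> ['e', 'c', 'd', 'b']


Output: [3, 3, 2, 2, 1, 3, 0, 2, 3, 2, 0, 2]


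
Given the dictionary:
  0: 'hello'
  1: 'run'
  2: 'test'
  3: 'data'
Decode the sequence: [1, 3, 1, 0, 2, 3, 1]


Look up each index in the dictionary:
  1 -> 'run'
  3 -> 'data'
  1 -> 'run'
  0 -> 'hello'
  2 -> 'test'
  3 -> 'data'
  1 -> 'run'

Decoded: "run data run hello test data run"


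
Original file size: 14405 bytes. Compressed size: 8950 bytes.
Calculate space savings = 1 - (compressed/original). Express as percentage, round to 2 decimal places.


ratio = compressed/original = 8950/14405 = 0.621312
savings = 1 - ratio = 1 - 0.621312 = 0.378688
as a percentage: 0.378688 * 100 = 37.87%

Space savings = 1 - 8950/14405 = 37.87%


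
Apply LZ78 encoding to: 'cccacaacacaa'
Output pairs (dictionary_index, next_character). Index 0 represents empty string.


LZ78 encoding steps:
Dictionary: {0: ''}
Step 1: w='' (idx 0), next='c' -> output (0, 'c'), add 'c' as idx 1
Step 2: w='c' (idx 1), next='c' -> output (1, 'c'), add 'cc' as idx 2
Step 3: w='' (idx 0), next='a' -> output (0, 'a'), add 'a' as idx 3
Step 4: w='c' (idx 1), next='a' -> output (1, 'a'), add 'ca' as idx 4
Step 5: w='a' (idx 3), next='c' -> output (3, 'c'), add 'ac' as idx 5
Step 6: w='ac' (idx 5), next='a' -> output (5, 'a'), add 'aca' as idx 6
Step 7: w='a' (idx 3), end of input -> output (3, '')


Encoded: [(0, 'c'), (1, 'c'), (0, 'a'), (1, 'a'), (3, 'c'), (5, 'a'), (3, '')]


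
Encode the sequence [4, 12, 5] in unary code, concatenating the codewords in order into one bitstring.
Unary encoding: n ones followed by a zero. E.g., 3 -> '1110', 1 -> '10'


Encode each number as n ones followed by a terminating 0:
  4 -> 11110 (5 bits)
  12 -> 1111111111110 (13 bits)
  5 -> 111110 (6 bits)
Total length = 5 + 13 + 6 = 24 bits.

Unary([4, 12, 5]) = 111101111111111110111110 (24 bits)


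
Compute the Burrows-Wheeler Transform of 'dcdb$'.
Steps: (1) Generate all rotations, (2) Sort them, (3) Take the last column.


Rotations (sorted):
  0: $dcdb -> last char: b
  1: b$dcd -> last char: d
  2: cdb$d -> last char: d
  3: db$dc -> last char: c
  4: dcdb$ -> last char: $


BWT = bddc$


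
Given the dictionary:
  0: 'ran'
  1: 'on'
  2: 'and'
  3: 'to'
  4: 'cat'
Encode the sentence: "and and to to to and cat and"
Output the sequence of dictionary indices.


Look up each word in the dictionary:
  'and' -> 2
  'and' -> 2
  'to' -> 3
  'to' -> 3
  'to' -> 3
  'and' -> 2
  'cat' -> 4
  'and' -> 2

Encoded: [2, 2, 3, 3, 3, 2, 4, 2]


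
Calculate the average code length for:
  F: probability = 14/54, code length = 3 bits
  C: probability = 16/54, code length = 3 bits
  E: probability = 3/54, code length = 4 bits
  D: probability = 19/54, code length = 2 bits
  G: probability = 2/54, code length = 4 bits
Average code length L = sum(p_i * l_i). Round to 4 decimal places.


Weighted contributions p_i * l_i:
  F: (14/54) * 3 = 42/54
  C: (16/54) * 3 = 48/54
  E: (3/54) * 4 = 12/54
  D: (19/54) * 2 = 38/54
  G: (2/54) * 4 = 8/54
Sum = (42 + 48 + 12 + 38 + 8)/54 = 148/54

L = 148/54 = 2.7407 bits/symbol


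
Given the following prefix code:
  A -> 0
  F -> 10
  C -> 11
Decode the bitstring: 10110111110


Decoding step by step:
Bits 10 -> F
Bits 11 -> C
Bits 0 -> A
Bits 11 -> C
Bits 11 -> C
Bits 10 -> F


Decoded message: FCACCF


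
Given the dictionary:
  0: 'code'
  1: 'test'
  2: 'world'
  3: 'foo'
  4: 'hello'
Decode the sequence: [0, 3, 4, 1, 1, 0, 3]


Look up each index in the dictionary:
  0 -> 'code'
  3 -> 'foo'
  4 -> 'hello'
  1 -> 'test'
  1 -> 'test'
  0 -> 'code'
  3 -> 'foo'

Decoded: "code foo hello test test code foo"


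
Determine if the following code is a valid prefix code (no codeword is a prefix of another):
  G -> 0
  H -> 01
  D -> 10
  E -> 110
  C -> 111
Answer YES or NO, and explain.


Checking each pair (does one codeword prefix another?):
  G='0' vs H='01': prefix -- VIOLATION

NO -- this is NOT a valid prefix code. G (0) is a prefix of H (01).


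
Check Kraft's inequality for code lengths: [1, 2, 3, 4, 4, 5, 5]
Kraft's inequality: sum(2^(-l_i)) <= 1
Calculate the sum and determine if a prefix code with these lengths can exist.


Sum = 2^(-1) + 2^(-2) + 2^(-3) + 2^(-4) + 2^(-4) + 2^(-5) + 2^(-5)
    = 0.5 + 0.25 + 0.125 + 0.0625 + 0.0625 + 0.03125 + 0.03125
    = 34/32 = 1.0625
Since 1.0625 > 1, Kraft's inequality is NOT satisfied.
A prefix code with these lengths CANNOT exist.

Kraft sum = 1.0625. Not satisfied.


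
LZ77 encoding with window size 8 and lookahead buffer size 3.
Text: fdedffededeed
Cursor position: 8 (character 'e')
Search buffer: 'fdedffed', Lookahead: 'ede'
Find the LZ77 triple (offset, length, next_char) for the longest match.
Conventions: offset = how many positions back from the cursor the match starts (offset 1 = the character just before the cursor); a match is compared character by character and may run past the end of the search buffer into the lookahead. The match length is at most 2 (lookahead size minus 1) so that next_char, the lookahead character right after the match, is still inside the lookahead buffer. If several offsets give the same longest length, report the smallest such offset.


Try each offset into the search buffer:
  offset=1 (pos 7, char 'd'): match length 0
  offset=2 (pos 6, char 'e'): match length 2
  offset=3 (pos 5, char 'f'): match length 0
  offset=4 (pos 4, char 'f'): match length 0
  offset=5 (pos 3, char 'd'): match length 0
  offset=6 (pos 2, char 'e'): match length 2
  offset=7 (pos 1, char 'd'): match length 0
  offset=8 (pos 0, char 'f'): match length 0
Longest match has length 2, found at offsets 2, 6; take the smallest, offset 2.
next_char = character at position 8 + 2 = 10 -> 'e'

Best match: offset=2, length=2 (matching 'ed' starting at position 6)
LZ77 triple: (2, 2, 'e')


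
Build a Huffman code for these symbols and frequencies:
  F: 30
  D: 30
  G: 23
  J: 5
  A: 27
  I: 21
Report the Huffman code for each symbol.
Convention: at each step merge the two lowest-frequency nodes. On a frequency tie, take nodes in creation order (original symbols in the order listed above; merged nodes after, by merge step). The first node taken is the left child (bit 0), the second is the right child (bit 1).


Huffman tree construction:
Step 1: Merge J(5) + I(21) = 26
Step 2: Merge G(23) + (J+I)(26) = 49
Step 3: Merge A(27) + F(30) = 57
Step 4: Merge D(30) + (G+(J+I))(49) = 79
Step 5: Merge (A+F)(57) + (D+(G+(J+I)))(79) = 136
Read each symbol's code off the tree from the root (left child = 0, right child = 1).

Codes:
  F: 01 (length 2)
  D: 10 (length 2)
  G: 110 (length 3)
  J: 1110 (length 4)
  A: 00 (length 2)
  I: 1111 (length 4)
Average code length: 347/136 = 2.5515 bits/symbol


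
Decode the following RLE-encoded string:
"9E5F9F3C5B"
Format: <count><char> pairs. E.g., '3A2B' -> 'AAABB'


Expanding each <count><char> pair:
  9E -> 'EEEEEEEEE'
  5F -> 'FFFFF'
  9F -> 'FFFFFFFFF'
  3C -> 'CCC'
  5B -> 'BBBBB'

Decoded = EEEEEEEEEFFFFFFFFFFFFFFCCCBBBBB


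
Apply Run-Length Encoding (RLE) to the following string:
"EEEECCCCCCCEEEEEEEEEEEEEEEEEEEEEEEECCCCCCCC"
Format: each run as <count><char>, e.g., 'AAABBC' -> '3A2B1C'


Scanning runs left to right:
  i=0: run of 'E' x 4 -> '4E'
  i=4: run of 'C' x 7 -> '7C'
  i=11: run of 'E' x 24 -> '24E'
  i=35: run of 'C' x 8 -> '8C'

RLE = 4E7C24E8C


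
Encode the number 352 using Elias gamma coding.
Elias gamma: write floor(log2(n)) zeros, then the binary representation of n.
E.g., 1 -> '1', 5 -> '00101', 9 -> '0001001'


num_bits = floor(log2(352)) + 1 = 9
leading_zeros = num_bits - 1 = 8
binary(352) = 101100000

Elias gamma(352) = '00000000' + '101100000' = 00000000101100000 (17 bits)


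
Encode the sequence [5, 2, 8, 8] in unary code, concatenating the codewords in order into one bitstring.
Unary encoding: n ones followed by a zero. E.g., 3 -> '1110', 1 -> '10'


Encode each number as n ones followed by a terminating 0:
  5 -> 111110 (6 bits)
  2 -> 110 (3 bits)
  8 -> 111111110 (9 bits)
  8 -> 111111110 (9 bits)
Total length = 6 + 3 + 9 + 9 = 27 bits.

Unary([5, 2, 8, 8]) = 111110110111111110111111110 (27 bits)


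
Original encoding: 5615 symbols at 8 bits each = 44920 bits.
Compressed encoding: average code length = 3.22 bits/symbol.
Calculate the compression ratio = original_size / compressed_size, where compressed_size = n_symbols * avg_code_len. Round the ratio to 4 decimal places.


original_size = n_symbols * orig_bits = 5615 * 8 = 44920 bits
compressed_size = n_symbols * avg_code_len = 5615 * 3.22 = 18080.3 bits
ratio = original_size / compressed_size = 44920 / 18080.3 = 2.4845

Compression ratio = 2.4845


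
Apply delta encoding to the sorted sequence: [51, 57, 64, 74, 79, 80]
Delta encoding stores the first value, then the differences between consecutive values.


First value: 51
Deltas:
  57 - 51 = 6
  64 - 57 = 7
  74 - 64 = 10
  79 - 74 = 5
  80 - 79 = 1


Delta encoded: [51, 6, 7, 10, 5, 1]


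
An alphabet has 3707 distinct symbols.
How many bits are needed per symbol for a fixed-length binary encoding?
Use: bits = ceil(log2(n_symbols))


log2(3707) = 11.856
Bracket: 2^11 = 2048 < 3707 <= 2^12 = 4096
So ceil(log2(3707)) = 12

bits = ceil(log2(3707)) = ceil(11.856) = 12 bits


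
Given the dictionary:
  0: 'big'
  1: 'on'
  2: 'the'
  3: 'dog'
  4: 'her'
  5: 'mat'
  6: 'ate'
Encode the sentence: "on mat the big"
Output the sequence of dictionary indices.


Look up each word in the dictionary:
  'on' -> 1
  'mat' -> 5
  'the' -> 2
  'big' -> 0

Encoded: [1, 5, 2, 0]


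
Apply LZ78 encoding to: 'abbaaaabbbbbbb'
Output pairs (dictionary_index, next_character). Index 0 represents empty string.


LZ78 encoding steps:
Dictionary: {0: ''}
Step 1: w='' (idx 0), next='a' -> output (0, 'a'), add 'a' as idx 1
Step 2: w='' (idx 0), next='b' -> output (0, 'b'), add 'b' as idx 2
Step 3: w='b' (idx 2), next='a' -> output (2, 'a'), add 'ba' as idx 3
Step 4: w='a' (idx 1), next='a' -> output (1, 'a'), add 'aa' as idx 4
Step 5: w='a' (idx 1), next='b' -> output (1, 'b'), add 'ab' as idx 5
Step 6: w='b' (idx 2), next='b' -> output (2, 'b'), add 'bb' as idx 6
Step 7: w='bb' (idx 6), next='b' -> output (6, 'b'), add 'bbb' as idx 7
Step 8: w='b' (idx 2), end of input -> output (2, '')


Encoded: [(0, 'a'), (0, 'b'), (2, 'a'), (1, 'a'), (1, 'b'), (2, 'b'), (6, 'b'), (2, '')]


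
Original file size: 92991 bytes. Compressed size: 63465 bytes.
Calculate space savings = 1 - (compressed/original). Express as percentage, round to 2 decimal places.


ratio = compressed/original = 63465/92991 = 0.682485
savings = 1 - ratio = 1 - 0.682485 = 0.317515
as a percentage: 0.317515 * 100 = 31.75%

Space savings = 1 - 63465/92991 = 31.75%


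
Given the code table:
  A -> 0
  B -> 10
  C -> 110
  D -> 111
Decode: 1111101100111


Decoding:
111 -> D
110 -> C
110 -> C
0 -> A
111 -> D


Result: DCCAD


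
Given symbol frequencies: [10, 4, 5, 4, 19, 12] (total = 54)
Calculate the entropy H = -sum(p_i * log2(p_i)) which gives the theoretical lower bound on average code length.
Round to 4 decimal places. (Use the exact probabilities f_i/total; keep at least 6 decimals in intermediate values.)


Per-symbol terms -p_i * log2(p_i) with p_i = f_i/54:
  p = 10/54 = 0.185185: log2(p) = -2.432959, -p*log2(p) = 0.450548
  p = 4/54 = 0.074074: log2(p) = -3.754888, -p*log2(p) = 0.278140
  p = 5/54 = 0.092593: log2(p) = -3.432959, -p*log2(p) = 0.317867
  p = 4/54 = 0.074074: log2(p) = -3.754888, -p*log2(p) = 0.278140
  p = 19/54 = 0.351852: log2(p) = -1.506960, -p*log2(p) = 0.530227
  p = 12/54 = 0.222222: log2(p) = -2.169925, -p*log2(p) = 0.482206
H = 0.450548 + 0.278140 + 0.317867 + 0.278140 + 0.530227 + 0.482206 = 2.337128

H = 2.3371 bits/symbol


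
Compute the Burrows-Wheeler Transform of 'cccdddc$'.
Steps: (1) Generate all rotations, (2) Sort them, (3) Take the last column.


Rotations (sorted):
  0: $cccdddc -> last char: c
  1: c$cccddd -> last char: d
  2: cccdddc$ -> last char: $
  3: ccdddc$c -> last char: c
  4: cdddc$cc -> last char: c
  5: dc$cccdd -> last char: d
  6: ddc$cccd -> last char: d
  7: dddc$ccc -> last char: c


BWT = cd$ccddc


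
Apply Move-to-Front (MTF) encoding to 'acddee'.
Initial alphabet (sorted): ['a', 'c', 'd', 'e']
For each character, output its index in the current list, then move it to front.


MTF encoding:
'a': index 0 in ['a', 'c', 'd', 'e'] -> ['a', 'c', 'd', 'e']
'c': index 1 in ['a', 'c', 'd', 'e'] -> ['c', 'a', 'd', 'e']
'd': index 2 in ['c', 'a', 'd', 'e'] -> ['d', 'c', 'a', 'e']
'd': index 0 in ['d', 'c', 'a', 'e'] -> ['d', 'c', 'a', 'e']
'e': index 3 in ['d', 'c', 'a', 'e'] -> ['e', 'd', 'c', 'a']
'e': index 0 in ['e', 'd', 'c', 'a'] -> ['e', 'd', 'c', 'a']


Output: [0, 1, 2, 0, 3, 0]


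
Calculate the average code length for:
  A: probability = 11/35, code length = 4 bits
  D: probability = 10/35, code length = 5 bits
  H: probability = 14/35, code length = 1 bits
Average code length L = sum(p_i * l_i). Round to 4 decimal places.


Weighted contributions p_i * l_i:
  A: (11/35) * 4 = 44/35
  D: (10/35) * 5 = 50/35
  H: (14/35) * 1 = 14/35
Sum = (44 + 50 + 14)/35 = 108/35

L = 108/35 = 3.0857 bits/symbol


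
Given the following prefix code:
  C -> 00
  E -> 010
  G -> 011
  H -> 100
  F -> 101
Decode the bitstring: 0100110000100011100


Decoding step by step:
Bits 010 -> E
Bits 011 -> G
Bits 00 -> C
Bits 00 -> C
Bits 100 -> H
Bits 011 -> G
Bits 100 -> H


Decoded message: EGCCHGH


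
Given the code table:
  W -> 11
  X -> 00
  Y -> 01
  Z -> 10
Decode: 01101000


Decoding:
01 -> Y
10 -> Z
10 -> Z
00 -> X


Result: YZZX


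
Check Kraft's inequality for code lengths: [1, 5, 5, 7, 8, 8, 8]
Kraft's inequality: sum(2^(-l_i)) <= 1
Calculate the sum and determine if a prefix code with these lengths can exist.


Sum = 2^(-1) + 2^(-5) + 2^(-5) + 2^(-7) + 2^(-8) + 2^(-8) + 2^(-8)
    = 0.5 + 0.03125 + 0.03125 + 0.0078125 + 0.00390625 + 0.00390625 + 0.00390625
    = 149/256 = 0.58203125
Since 0.58203125 <= 1, Kraft's inequality IS satisfied.
A prefix code with these lengths CAN exist.

Kraft sum = 0.58203125. Satisfied.


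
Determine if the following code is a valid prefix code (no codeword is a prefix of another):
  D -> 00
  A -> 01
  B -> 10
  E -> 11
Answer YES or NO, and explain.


Checking each pair (does one codeword prefix another?):
  D='00' vs A='01': no prefix
  D='00' vs B='10': no prefix
  D='00' vs E='11': no prefix
  A='01' vs D='00': no prefix
  A='01' vs B='10': no prefix
  A='01' vs E='11': no prefix
  B='10' vs D='00': no prefix
  B='10' vs A='01': no prefix
  B='10' vs E='11': no prefix
  E='11' vs D='00': no prefix
  E='11' vs A='01': no prefix
  E='11' vs B='10': no prefix
No violation found over all pairs.

YES -- this is a valid prefix code. No codeword is a prefix of any other codeword.


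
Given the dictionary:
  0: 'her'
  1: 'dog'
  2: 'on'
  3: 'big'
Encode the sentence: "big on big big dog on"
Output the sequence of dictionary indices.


Look up each word in the dictionary:
  'big' -> 3
  'on' -> 2
  'big' -> 3
  'big' -> 3
  'dog' -> 1
  'on' -> 2

Encoded: [3, 2, 3, 3, 1, 2]


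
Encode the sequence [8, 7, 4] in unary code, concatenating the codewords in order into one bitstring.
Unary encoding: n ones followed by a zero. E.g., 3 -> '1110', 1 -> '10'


Encode each number as n ones followed by a terminating 0:
  8 -> 111111110 (9 bits)
  7 -> 11111110 (8 bits)
  4 -> 11110 (5 bits)
Total length = 9 + 8 + 5 = 22 bits.

Unary([8, 7, 4]) = 1111111101111111011110 (22 bits)


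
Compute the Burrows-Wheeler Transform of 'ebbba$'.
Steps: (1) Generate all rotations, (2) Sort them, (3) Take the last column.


Rotations (sorted):
  0: $ebbba -> last char: a
  1: a$ebbb -> last char: b
  2: ba$ebb -> last char: b
  3: bba$eb -> last char: b
  4: bbba$e -> last char: e
  5: ebbba$ -> last char: $


BWT = abbbe$


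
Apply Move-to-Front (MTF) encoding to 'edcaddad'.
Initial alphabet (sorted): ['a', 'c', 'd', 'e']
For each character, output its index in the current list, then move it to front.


MTF encoding:
'e': index 3 in ['a', 'c', 'd', 'e'] -> ['e', 'a', 'c', 'd']
'd': index 3 in ['e', 'a', 'c', 'd'] -> ['d', 'e', 'a', 'c']
'c': index 3 in ['d', 'e', 'a', 'c'] -> ['c', 'd', 'e', 'a']
'a': index 3 in ['c', 'd', 'e', 'a'] -> ['a', 'c', 'd', 'e']
'd': index 2 in ['a', 'c', 'd', 'e'] -> ['d', 'a', 'c', 'e']
'd': index 0 in ['d', 'a', 'c', 'e'] -> ['d', 'a', 'c', 'e']
'a': index 1 in ['d', 'a', 'c', 'e'] -> ['a', 'd', 'c', 'e']
'd': index 1 in ['a', 'd', 'c', 'e'] -> ['d', 'a', 'c', 'e']


Output: [3, 3, 3, 3, 2, 0, 1, 1]


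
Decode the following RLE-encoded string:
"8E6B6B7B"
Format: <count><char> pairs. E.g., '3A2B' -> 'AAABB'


Expanding each <count><char> pair:
  8E -> 'EEEEEEEE'
  6B -> 'BBBBBB'
  6B -> 'BBBBBB'
  7B -> 'BBBBBBB'

Decoded = EEEEEEEEBBBBBBBBBBBBBBBBBBB


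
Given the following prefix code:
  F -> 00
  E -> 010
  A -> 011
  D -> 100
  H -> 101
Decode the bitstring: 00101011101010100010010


Decoding step by step:
Bits 00 -> F
Bits 101 -> H
Bits 011 -> A
Bits 101 -> H
Bits 010 -> E
Bits 100 -> D
Bits 010 -> E
Bits 010 -> E


Decoded message: FHAHEDEE


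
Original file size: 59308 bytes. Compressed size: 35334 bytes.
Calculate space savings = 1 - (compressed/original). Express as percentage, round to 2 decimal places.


ratio = compressed/original = 35334/59308 = 0.595771
savings = 1 - ratio = 1 - 0.595771 = 0.404229
as a percentage: 0.404229 * 100 = 40.42%

Space savings = 1 - 35334/59308 = 40.42%


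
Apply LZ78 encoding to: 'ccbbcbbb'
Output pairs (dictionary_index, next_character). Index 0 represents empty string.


LZ78 encoding steps:
Dictionary: {0: ''}
Step 1: w='' (idx 0), next='c' -> output (0, 'c'), add 'c' as idx 1
Step 2: w='c' (idx 1), next='b' -> output (1, 'b'), add 'cb' as idx 2
Step 3: w='' (idx 0), next='b' -> output (0, 'b'), add 'b' as idx 3
Step 4: w='cb' (idx 2), next='b' -> output (2, 'b'), add 'cbb' as idx 4
Step 5: w='b' (idx 3), end of input -> output (3, '')


Encoded: [(0, 'c'), (1, 'b'), (0, 'b'), (2, 'b'), (3, '')]


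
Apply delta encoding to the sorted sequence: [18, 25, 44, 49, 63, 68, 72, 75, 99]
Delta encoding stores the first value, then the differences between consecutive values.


First value: 18
Deltas:
  25 - 18 = 7
  44 - 25 = 19
  49 - 44 = 5
  63 - 49 = 14
  68 - 63 = 5
  72 - 68 = 4
  75 - 72 = 3
  99 - 75 = 24


Delta encoded: [18, 7, 19, 5, 14, 5, 4, 3, 24]


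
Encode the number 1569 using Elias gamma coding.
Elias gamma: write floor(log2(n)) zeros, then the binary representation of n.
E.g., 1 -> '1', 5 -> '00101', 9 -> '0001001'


num_bits = floor(log2(1569)) + 1 = 11
leading_zeros = num_bits - 1 = 10
binary(1569) = 11000100001

Elias gamma(1569) = '0000000000' + '11000100001' = 000000000011000100001 (21 bits)


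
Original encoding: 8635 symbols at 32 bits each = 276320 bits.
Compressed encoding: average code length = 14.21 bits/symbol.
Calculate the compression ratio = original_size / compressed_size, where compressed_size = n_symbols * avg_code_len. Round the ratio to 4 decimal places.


original_size = n_symbols * orig_bits = 8635 * 32 = 276320 bits
compressed_size = n_symbols * avg_code_len = 8635 * 14.21 = 122703.35 bits
ratio = original_size / compressed_size = 276320 / 122703.35 = 2.2519

Compression ratio = 2.2519


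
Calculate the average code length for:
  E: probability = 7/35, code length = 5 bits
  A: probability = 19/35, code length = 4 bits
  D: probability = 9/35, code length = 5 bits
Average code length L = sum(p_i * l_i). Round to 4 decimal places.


Weighted contributions p_i * l_i:
  E: (7/35) * 5 = 35/35
  A: (19/35) * 4 = 76/35
  D: (9/35) * 5 = 45/35
Sum = (35 + 76 + 45)/35 = 156/35

L = 156/35 = 4.4571 bits/symbol


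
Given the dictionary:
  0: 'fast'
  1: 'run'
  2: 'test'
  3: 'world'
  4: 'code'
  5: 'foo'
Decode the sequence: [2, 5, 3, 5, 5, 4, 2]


Look up each index in the dictionary:
  2 -> 'test'
  5 -> 'foo'
  3 -> 'world'
  5 -> 'foo'
  5 -> 'foo'
  4 -> 'code'
  2 -> 'test'

Decoded: "test foo world foo foo code test"


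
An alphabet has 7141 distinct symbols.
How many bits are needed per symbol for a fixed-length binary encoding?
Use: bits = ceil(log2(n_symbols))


log2(7141) = 12.8019
Bracket: 2^12 = 4096 < 7141 <= 2^13 = 8192
So ceil(log2(7141)) = 13

bits = ceil(log2(7141)) = ceil(12.8019) = 13 bits


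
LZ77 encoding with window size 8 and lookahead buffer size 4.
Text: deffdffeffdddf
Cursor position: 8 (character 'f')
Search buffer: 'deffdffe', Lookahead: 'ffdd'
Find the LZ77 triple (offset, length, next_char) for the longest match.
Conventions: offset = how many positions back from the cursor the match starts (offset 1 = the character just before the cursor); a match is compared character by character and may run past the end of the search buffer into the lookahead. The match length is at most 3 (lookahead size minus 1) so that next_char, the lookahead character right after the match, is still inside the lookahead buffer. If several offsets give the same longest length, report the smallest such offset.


Try each offset into the search buffer:
  offset=1 (pos 7, char 'e'): match length 0
  offset=2 (pos 6, char 'f'): match length 1
  offset=3 (pos 5, char 'f'): match length 2
  offset=4 (pos 4, char 'd'): match length 0
  offset=5 (pos 3, char 'f'): match length 1
  offset=6 (pos 2, char 'f'): match length 3
  offset=7 (pos 1, char 'e'): match length 0
  offset=8 (pos 0, char 'd'): match length 0
Longest match has length 3 at offset 6.
next_char = character at position 8 + 3 = 11 -> 'd'

Best match: offset=6, length=3 (matching 'ffd' starting at position 2)
LZ77 triple: (6, 3, 'd')


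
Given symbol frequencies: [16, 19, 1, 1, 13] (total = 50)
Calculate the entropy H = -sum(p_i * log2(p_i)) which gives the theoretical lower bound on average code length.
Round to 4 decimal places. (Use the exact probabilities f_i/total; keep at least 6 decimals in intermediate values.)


Per-symbol terms -p_i * log2(p_i) with p_i = f_i/50:
  p = 16/50 = 0.320000: log2(p) = -1.643856, -p*log2(p) = 0.526034
  p = 19/50 = 0.380000: log2(p) = -1.395929, -p*log2(p) = 0.530453
  p = 1/50 = 0.020000: log2(p) = -5.643856, -p*log2(p) = 0.112877
  p = 1/50 = 0.020000: log2(p) = -5.643856, -p*log2(p) = 0.112877
  p = 13/50 = 0.260000: log2(p) = -1.943416, -p*log2(p) = 0.505288
H = 0.526034 + 0.530453 + 0.112877 + 0.112877 + 0.505288 = 1.787529

H = 1.7875 bits/symbol


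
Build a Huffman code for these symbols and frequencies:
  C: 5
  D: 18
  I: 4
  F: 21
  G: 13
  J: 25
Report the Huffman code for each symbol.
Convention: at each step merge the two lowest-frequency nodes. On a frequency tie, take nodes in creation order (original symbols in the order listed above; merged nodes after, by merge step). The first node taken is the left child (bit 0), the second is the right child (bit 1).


Huffman tree construction:
Step 1: Merge I(4) + C(5) = 9
Step 2: Merge (I+C)(9) + G(13) = 22
Step 3: Merge D(18) + F(21) = 39
Step 4: Merge ((I+C)+G)(22) + J(25) = 47
Step 5: Merge (D+F)(39) + (((I+C)+G)+J)(47) = 86
Read each symbol's code off the tree from the root (left child = 0, right child = 1).

Codes:
  C: 1001 (length 4)
  D: 00 (length 2)
  I: 1000 (length 4)
  F: 01 (length 2)
  G: 101 (length 3)
  J: 11 (length 2)
Average code length: 203/86 = 2.3605 bits/symbol


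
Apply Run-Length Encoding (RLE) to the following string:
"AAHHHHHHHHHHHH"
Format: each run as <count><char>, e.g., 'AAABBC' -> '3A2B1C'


Scanning runs left to right:
  i=0: run of 'A' x 2 -> '2A'
  i=2: run of 'H' x 12 -> '12H'

RLE = 2A12H


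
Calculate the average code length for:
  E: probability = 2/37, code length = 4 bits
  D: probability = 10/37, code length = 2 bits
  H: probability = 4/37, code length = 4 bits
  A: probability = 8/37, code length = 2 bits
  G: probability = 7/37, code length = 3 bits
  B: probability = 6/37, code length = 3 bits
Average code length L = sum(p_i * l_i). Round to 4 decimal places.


Weighted contributions p_i * l_i:
  E: (2/37) * 4 = 8/37
  D: (10/37) * 2 = 20/37
  H: (4/37) * 4 = 16/37
  A: (8/37) * 2 = 16/37
  G: (7/37) * 3 = 21/37
  B: (6/37) * 3 = 18/37
Sum = (8 + 20 + 16 + 16 + 21 + 18)/37 = 99/37

L = 99/37 = 2.6757 bits/symbol


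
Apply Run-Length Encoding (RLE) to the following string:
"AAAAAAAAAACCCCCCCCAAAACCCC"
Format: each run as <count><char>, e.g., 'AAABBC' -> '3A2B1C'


Scanning runs left to right:
  i=0: run of 'A' x 10 -> '10A'
  i=10: run of 'C' x 8 -> '8C'
  i=18: run of 'A' x 4 -> '4A'
  i=22: run of 'C' x 4 -> '4C'

RLE = 10A8C4A4C


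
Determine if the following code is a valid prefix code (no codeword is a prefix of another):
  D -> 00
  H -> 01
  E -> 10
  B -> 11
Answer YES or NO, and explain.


Checking each pair (does one codeword prefix another?):
  D='00' vs H='01': no prefix
  D='00' vs E='10': no prefix
  D='00' vs B='11': no prefix
  H='01' vs D='00': no prefix
  H='01' vs E='10': no prefix
  H='01' vs B='11': no prefix
  E='10' vs D='00': no prefix
  E='10' vs H='01': no prefix
  E='10' vs B='11': no prefix
  B='11' vs D='00': no prefix
  B='11' vs H='01': no prefix
  B='11' vs E='10': no prefix
No violation found over all pairs.

YES -- this is a valid prefix code. No codeword is a prefix of any other codeword.


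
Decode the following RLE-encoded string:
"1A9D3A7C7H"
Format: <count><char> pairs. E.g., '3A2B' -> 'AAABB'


Expanding each <count><char> pair:
  1A -> 'A'
  9D -> 'DDDDDDDDD'
  3A -> 'AAA'
  7C -> 'CCCCCCC'
  7H -> 'HHHHHHH'

Decoded = ADDDDDDDDDAAACCCCCCCHHHHHHH


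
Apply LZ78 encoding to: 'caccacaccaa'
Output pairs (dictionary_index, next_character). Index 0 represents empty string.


LZ78 encoding steps:
Dictionary: {0: ''}
Step 1: w='' (idx 0), next='c' -> output (0, 'c'), add 'c' as idx 1
Step 2: w='' (idx 0), next='a' -> output (0, 'a'), add 'a' as idx 2
Step 3: w='c' (idx 1), next='c' -> output (1, 'c'), add 'cc' as idx 3
Step 4: w='a' (idx 2), next='c' -> output (2, 'c'), add 'ac' as idx 4
Step 5: w='ac' (idx 4), next='c' -> output (4, 'c'), add 'acc' as idx 5
Step 6: w='a' (idx 2), next='a' -> output (2, 'a'), add 'aa' as idx 6


Encoded: [(0, 'c'), (0, 'a'), (1, 'c'), (2, 'c'), (4, 'c'), (2, 'a')]


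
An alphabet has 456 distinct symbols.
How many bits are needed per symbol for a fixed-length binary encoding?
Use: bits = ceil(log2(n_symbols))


log2(456) = 8.8329
Bracket: 2^8 = 256 < 456 <= 2^9 = 512
So ceil(log2(456)) = 9

bits = ceil(log2(456)) = ceil(8.8329) = 9 bits


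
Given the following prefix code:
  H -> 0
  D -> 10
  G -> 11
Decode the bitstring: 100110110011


Decoding step by step:
Bits 10 -> D
Bits 0 -> H
Bits 11 -> G
Bits 0 -> H
Bits 11 -> G
Bits 0 -> H
Bits 0 -> H
Bits 11 -> G


Decoded message: DHGHGHHG


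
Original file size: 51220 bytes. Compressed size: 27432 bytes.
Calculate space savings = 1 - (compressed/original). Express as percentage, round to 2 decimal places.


ratio = compressed/original = 27432/51220 = 0.535572
savings = 1 - ratio = 1 - 0.535572 = 0.464428
as a percentage: 0.464428 * 100 = 46.44%

Space savings = 1 - 27432/51220 = 46.44%


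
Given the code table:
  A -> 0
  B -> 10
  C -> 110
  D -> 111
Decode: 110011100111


Decoding:
110 -> C
0 -> A
111 -> D
0 -> A
0 -> A
111 -> D


Result: CADAAD


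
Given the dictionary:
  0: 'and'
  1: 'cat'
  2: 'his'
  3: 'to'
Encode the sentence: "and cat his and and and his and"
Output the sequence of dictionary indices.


Look up each word in the dictionary:
  'and' -> 0
  'cat' -> 1
  'his' -> 2
  'and' -> 0
  'and' -> 0
  'and' -> 0
  'his' -> 2
  'and' -> 0

Encoded: [0, 1, 2, 0, 0, 0, 2, 0]


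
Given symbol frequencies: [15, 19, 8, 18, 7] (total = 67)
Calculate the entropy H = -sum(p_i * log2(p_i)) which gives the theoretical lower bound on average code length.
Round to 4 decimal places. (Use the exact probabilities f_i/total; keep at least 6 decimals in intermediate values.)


Per-symbol terms -p_i * log2(p_i) with p_i = f_i/67:
  p = 15/67 = 0.223881: log2(p) = -2.159199, -p*log2(p) = 0.483403
  p = 19/67 = 0.283582: log2(p) = -1.818162, -p*log2(p) = 0.515598
  p = 8/67 = 0.119403: log2(p) = -3.066089, -p*log2(p) = 0.366100
  p = 18/67 = 0.268657: log2(p) = -1.896164, -p*log2(p) = 0.509417
  p = 7/67 = 0.104478: log2(p) = -3.258734, -p*log2(p) = 0.340465
H = 0.483403 + 0.515598 + 0.366100 + 0.509417 + 0.340465 = 2.214983

H = 2.215 bits/symbol


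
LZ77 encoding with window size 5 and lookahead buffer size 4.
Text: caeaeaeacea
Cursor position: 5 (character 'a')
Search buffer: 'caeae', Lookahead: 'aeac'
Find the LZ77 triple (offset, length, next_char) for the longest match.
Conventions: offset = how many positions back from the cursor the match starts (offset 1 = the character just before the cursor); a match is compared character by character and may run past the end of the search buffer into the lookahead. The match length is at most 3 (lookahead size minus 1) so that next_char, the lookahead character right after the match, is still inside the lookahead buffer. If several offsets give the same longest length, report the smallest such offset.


Try each offset into the search buffer:
  offset=1 (pos 4, char 'e'): match length 0
  offset=2 (pos 3, char 'a'): match length 3
  offset=3 (pos 2, char 'e'): match length 0
  offset=4 (pos 1, char 'a'): match length 3
  offset=5 (pos 0, char 'c'): match length 0
Longest match has length 3, found at offsets 2, 4; take the smallest, offset 2.
next_char = character at position 5 + 3 = 8 -> 'c'

Best match: offset=2, length=3 (matching 'aea' starting at position 3)
LZ77 triple: (2, 3, 'c')


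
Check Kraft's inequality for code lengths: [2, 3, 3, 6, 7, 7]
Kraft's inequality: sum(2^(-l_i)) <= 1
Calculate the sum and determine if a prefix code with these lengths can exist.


Sum = 2^(-2) + 2^(-3) + 2^(-3) + 2^(-6) + 2^(-7) + 2^(-7)
    = 0.25 + 0.125 + 0.125 + 0.015625 + 0.0078125 + 0.0078125
    = 68/128 = 0.53125
Since 0.53125 <= 1, Kraft's inequality IS satisfied.
A prefix code with these lengths CAN exist.

Kraft sum = 0.53125. Satisfied.


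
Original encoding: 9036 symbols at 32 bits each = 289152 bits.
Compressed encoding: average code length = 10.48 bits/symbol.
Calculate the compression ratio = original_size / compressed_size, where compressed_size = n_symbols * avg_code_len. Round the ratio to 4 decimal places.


original_size = n_symbols * orig_bits = 9036 * 32 = 289152 bits
compressed_size = n_symbols * avg_code_len = 9036 * 10.48 = 94697.28 bits
ratio = original_size / compressed_size = 289152 / 94697.28 = 3.0534

Compression ratio = 3.0534


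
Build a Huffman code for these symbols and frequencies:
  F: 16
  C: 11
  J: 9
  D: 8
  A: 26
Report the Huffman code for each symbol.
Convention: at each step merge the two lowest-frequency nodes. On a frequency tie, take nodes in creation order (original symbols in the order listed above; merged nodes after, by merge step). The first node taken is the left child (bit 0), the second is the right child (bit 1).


Huffman tree construction:
Step 1: Merge D(8) + J(9) = 17
Step 2: Merge C(11) + F(16) = 27
Step 3: Merge (D+J)(17) + A(26) = 43
Step 4: Merge (C+F)(27) + ((D+J)+A)(43) = 70
Read each symbol's code off the tree from the root (left child = 0, right child = 1).

Codes:
  F: 01 (length 2)
  C: 00 (length 2)
  J: 101 (length 3)
  D: 100 (length 3)
  A: 11 (length 2)
Average code length: 157/70 = 2.2429 bits/symbol


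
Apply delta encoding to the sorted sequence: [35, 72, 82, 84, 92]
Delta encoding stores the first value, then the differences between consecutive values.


First value: 35
Deltas:
  72 - 35 = 37
  82 - 72 = 10
  84 - 82 = 2
  92 - 84 = 8


Delta encoded: [35, 37, 10, 2, 8]


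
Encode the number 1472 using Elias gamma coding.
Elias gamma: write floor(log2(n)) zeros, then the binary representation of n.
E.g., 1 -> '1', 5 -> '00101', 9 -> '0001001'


num_bits = floor(log2(1472)) + 1 = 11
leading_zeros = num_bits - 1 = 10
binary(1472) = 10111000000

Elias gamma(1472) = '0000000000' + '10111000000' = 000000000010111000000 (21 bits)


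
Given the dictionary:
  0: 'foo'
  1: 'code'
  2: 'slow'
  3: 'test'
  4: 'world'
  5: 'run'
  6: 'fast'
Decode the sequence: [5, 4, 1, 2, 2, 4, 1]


Look up each index in the dictionary:
  5 -> 'run'
  4 -> 'world'
  1 -> 'code'
  2 -> 'slow'
  2 -> 'slow'
  4 -> 'world'
  1 -> 'code'

Decoded: "run world code slow slow world code"
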